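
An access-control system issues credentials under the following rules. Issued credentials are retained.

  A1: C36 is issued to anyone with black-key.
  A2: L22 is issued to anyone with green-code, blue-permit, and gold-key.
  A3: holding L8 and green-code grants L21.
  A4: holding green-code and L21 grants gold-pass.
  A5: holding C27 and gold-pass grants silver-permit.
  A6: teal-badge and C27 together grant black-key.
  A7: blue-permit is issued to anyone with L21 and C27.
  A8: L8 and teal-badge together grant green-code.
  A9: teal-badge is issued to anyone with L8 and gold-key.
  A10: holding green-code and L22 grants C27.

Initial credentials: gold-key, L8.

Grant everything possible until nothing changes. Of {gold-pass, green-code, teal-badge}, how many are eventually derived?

3

Holding L8 and gold-key grants teal-badge (A9).
Holding L8 and teal-badge grants green-code (A8).
Holding L8 and green-code grants L21 (A3).
Holding green-code and L21 grants gold-pass (A4).
gold-pass: reached.
green-code: reached.
teal-badge: reached.
All 3 are reached.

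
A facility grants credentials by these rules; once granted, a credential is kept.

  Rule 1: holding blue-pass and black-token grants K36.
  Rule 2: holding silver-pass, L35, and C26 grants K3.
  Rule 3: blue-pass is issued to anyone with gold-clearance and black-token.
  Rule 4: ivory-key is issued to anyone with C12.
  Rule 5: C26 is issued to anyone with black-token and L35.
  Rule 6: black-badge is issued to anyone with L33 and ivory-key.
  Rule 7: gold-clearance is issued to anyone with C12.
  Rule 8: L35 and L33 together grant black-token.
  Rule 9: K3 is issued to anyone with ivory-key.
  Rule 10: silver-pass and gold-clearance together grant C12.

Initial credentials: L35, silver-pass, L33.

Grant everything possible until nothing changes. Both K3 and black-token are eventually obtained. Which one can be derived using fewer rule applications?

black-token: Holding L35 and L33 grants black-token (Rule 8). [1 rule application]
K3: Holding L35 and L33 grants black-token (Rule 8). Holding black-token and L35 grants C26 (Rule 5). Holding silver-pass, L35, and C26 grants K3 (Rule 2). [3 rule applications]
black-token needs fewer.

black-token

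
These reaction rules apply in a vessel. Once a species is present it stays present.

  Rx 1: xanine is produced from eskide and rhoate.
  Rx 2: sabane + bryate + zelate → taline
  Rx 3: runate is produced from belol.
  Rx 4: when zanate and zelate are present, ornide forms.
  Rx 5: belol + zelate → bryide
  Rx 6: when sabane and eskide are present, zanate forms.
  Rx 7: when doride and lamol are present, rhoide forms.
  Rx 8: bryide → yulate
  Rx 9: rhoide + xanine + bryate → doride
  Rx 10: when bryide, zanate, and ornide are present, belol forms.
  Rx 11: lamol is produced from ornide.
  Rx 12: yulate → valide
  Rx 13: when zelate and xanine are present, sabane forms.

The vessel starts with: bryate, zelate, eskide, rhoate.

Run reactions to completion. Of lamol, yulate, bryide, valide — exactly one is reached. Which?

eskide and rhoate present → xanine forms (Rx 1).
zelate and xanine present → sabane forms (Rx 13).
sabane and eskide present → zanate forms (Rx 6).
zanate and zelate present → ornide forms (Rx 4).
ornide present → lamol forms (Rx 11).
valide would need yulate (Rx 12), but yulate never forms. yulate would need bryide (Rx 8), but bryide never forms. bryide would need belol and zelate (Rx 5), but belol never forms.

lamol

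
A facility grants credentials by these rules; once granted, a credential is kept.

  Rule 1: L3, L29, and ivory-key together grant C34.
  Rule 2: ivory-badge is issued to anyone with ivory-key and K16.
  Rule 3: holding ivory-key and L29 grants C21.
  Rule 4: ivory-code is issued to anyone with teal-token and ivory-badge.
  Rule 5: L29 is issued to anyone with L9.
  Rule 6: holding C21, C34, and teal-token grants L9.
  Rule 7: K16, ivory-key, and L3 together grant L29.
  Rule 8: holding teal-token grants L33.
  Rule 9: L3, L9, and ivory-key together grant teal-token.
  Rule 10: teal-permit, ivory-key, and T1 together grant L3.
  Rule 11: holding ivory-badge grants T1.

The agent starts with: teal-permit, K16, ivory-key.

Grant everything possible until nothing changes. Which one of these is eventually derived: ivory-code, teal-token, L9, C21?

C21

Holding ivory-key and K16 grants ivory-badge (Rule 2).
Holding ivory-badge grants T1 (Rule 11).
Holding teal-permit, ivory-key, and T1 grants L3 (Rule 10).
Holding K16, ivory-key, and L3 grants L29 (Rule 7).
Holding ivory-key and L29 grants C21 (Rule 3).
teal-token would need L3, L9, and ivory-key (Rule 9), but L9 is never granted. L9 would need C21, C34, and teal-token (Rule 6), but teal-token is never granted. ivory-code would need teal-token and ivory-badge (Rule 4), but teal-token is never granted.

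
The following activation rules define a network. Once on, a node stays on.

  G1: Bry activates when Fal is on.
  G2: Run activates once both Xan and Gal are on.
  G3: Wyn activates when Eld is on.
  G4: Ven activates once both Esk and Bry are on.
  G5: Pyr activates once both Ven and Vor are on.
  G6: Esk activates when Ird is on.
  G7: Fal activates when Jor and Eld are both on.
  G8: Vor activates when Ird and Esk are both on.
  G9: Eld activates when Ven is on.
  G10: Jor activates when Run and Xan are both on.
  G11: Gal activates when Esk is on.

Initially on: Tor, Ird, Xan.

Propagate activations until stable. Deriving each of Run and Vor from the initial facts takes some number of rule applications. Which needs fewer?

Vor: G6: Ird on → Esk on. G8: Ird and Esk on → Vor on. [2 rule applications]
Run: Ird is on, so Esk activates (G6). G11: Esk on → Gal on. G2: Xan and Gal on → Run on. [3 rule applications]
Vor needs fewer.

Vor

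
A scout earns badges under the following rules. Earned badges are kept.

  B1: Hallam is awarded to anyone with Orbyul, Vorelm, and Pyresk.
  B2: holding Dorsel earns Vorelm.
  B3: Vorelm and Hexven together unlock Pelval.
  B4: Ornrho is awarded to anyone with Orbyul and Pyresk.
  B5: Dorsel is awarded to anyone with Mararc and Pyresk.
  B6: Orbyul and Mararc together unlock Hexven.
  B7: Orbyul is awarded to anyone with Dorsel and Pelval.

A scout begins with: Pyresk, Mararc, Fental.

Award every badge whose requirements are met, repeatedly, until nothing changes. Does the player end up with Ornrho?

Ornrho would need Orbyul and Pyresk (B4), but Orbyul is never earned.

No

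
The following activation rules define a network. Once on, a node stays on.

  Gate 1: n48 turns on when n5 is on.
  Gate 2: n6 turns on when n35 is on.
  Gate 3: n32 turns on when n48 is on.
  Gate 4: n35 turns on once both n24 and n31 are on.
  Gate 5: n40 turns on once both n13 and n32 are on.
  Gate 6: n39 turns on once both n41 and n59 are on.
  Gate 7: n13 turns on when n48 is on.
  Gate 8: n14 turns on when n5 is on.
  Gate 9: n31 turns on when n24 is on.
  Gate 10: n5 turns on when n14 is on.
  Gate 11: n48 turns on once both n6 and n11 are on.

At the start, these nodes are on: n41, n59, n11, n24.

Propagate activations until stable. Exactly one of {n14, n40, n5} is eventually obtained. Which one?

n40

n24 is on, so n31 turns on (Gate 9).
n24 and n31 are on, so n35 turns on (Gate 4).
Gate 2: n35 on → n6 on.
Gate 11: n6 and n11 on → n48 on.
n48 is on, so n13 turns on (Gate 7).
Gate 3: n48 on → n32 on.
Gate 5: n13 and n32 on → n40 on.
n5 would need n14 (Gate 10), but n14 never turns on. n14 would need n5 (Gate 8), but n5 never turns on.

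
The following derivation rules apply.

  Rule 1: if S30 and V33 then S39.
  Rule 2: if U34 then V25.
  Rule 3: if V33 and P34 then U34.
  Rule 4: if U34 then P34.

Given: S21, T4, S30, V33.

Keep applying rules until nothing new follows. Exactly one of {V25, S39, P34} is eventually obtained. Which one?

S39

From S30 and V33, Rule 1 gives S39.
P34 would need U34 (Rule 4), but U34 is never established. V25 would need U34 (Rule 2), but U34 is never established.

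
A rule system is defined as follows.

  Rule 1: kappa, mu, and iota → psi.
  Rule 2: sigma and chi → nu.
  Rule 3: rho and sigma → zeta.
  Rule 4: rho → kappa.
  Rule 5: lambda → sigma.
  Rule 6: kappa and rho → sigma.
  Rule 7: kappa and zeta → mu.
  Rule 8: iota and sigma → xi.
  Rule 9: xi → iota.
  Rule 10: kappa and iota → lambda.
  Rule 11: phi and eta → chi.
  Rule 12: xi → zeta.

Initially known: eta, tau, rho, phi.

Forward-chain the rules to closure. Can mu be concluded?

Yes

rho holds, so kappa follows (Rule 4).
From kappa and rho, Rule 6 gives sigma.
From rho and sigma, Rule 3 gives zeta.
From kappa and zeta, Rule 7 gives mu.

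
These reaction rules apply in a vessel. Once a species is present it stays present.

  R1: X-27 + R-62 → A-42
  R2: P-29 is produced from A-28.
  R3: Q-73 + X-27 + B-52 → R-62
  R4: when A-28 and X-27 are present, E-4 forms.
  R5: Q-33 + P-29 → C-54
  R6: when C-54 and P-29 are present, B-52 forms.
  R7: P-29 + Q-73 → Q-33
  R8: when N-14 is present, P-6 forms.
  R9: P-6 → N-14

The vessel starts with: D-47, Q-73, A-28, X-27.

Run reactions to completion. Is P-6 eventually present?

No

P-6 would need N-14 (R8), but N-14 never forms.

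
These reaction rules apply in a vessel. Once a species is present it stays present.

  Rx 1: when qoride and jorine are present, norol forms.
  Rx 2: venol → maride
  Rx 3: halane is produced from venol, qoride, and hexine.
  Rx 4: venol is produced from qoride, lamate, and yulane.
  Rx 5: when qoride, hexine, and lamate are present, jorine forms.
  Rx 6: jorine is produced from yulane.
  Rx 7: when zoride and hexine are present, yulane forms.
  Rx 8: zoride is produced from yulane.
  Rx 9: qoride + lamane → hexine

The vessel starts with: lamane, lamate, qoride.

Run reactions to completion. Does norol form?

Yes

qoride and lamane present → hexine forms (Rx 9).
qoride, hexine, and lamate present → jorine forms (Rx 5).
qoride and jorine present → norol forms (Rx 1).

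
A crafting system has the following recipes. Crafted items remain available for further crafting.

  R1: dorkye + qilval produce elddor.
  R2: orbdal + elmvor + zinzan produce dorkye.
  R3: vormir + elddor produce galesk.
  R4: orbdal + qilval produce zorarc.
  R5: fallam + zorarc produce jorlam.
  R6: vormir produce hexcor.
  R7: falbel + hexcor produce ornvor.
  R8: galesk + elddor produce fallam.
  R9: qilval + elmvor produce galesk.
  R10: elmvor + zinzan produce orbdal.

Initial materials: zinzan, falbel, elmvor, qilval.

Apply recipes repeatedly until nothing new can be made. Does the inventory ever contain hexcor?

hexcor would need vormir (R6), but vormir is never obtained.

No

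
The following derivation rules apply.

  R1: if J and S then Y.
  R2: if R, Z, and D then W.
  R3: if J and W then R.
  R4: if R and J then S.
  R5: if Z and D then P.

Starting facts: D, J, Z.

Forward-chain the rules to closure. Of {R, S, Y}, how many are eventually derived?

R would need J and W (R3), but W is never established.
S would need R and J (R4), but R is never established.
Y would need J and S (R1), but S is never established.
None of the 3 are reached.

0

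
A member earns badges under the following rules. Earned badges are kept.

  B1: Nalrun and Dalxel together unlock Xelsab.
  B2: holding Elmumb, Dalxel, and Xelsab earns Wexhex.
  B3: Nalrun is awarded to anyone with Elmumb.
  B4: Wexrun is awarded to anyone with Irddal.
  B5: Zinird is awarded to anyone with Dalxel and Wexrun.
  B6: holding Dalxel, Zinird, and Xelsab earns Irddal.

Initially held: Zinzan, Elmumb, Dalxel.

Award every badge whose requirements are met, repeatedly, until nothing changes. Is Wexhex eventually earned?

With Elmumb, Nalrun is earned (B3).
With Nalrun and Dalxel, Xelsab is earned (B1).
With Elmumb, Dalxel, and Xelsab, Wexhex is earned (B2).

Yes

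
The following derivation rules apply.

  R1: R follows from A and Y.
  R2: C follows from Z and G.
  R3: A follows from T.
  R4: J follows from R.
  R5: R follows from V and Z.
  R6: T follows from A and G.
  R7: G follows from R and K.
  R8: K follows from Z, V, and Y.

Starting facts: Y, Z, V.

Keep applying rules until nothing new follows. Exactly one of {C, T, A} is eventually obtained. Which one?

V and Z hold, so R follows (R5).
From Z, V, and Y, R8 gives K.
R and K hold, so G follows (R7).
From Z and G, R2 gives C.
T would need A and G (R6), but A is never established. A would need T (R3), but T is never established.

C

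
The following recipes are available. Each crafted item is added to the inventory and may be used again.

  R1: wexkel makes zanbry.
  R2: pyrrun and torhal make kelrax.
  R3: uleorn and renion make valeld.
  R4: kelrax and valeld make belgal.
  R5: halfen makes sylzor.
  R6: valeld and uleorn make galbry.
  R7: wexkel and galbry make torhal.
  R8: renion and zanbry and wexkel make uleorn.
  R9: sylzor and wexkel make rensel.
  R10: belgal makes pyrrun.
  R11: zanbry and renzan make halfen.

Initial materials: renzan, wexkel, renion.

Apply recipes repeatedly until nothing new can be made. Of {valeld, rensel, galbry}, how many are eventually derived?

3

Using R1, wexkel makes zanbry.
renion and zanbry and wexkel → uleorn (R8).
Using R11, zanbry and renzan make halfen.
Using R3, uleorn and renion make valeld.
halfen → sylzor (R5).
Using R9, sylzor and wexkel make rensel.
valeld and uleorn → galbry (R6).
valeld: reached.
rensel: reached.
galbry: reached.
All 3 are reached.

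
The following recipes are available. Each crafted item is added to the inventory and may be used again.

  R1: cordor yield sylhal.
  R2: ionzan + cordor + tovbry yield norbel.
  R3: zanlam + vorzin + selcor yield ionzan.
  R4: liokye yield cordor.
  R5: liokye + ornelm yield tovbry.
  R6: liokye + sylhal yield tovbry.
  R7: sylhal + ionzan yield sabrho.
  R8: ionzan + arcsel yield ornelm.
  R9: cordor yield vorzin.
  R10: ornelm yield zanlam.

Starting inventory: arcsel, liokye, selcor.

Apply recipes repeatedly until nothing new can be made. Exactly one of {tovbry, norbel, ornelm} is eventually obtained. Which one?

liokye → cordor (R4).
cordor → sylhal (R1).
Using R6, liokye and sylhal make tovbry.
norbel would need ionzan, cordor, and tovbry (R2), but ionzan is never obtained. ornelm would need ionzan and arcsel (R8), but ionzan is never obtained.

tovbry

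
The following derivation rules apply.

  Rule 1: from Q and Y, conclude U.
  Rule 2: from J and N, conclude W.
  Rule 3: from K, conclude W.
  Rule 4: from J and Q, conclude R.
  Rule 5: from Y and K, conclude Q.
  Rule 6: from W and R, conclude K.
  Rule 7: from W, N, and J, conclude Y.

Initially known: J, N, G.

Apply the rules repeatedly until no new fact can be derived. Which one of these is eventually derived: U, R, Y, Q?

From J and N, Rule 2 gives W.
W, N, and J hold, so Y follows (Rule 7).
U would need Q and Y (Rule 1), but Q is never established. R would need J and Q (Rule 4), but Q is never established. Q would need Y and K (Rule 5), but K is never established.

Y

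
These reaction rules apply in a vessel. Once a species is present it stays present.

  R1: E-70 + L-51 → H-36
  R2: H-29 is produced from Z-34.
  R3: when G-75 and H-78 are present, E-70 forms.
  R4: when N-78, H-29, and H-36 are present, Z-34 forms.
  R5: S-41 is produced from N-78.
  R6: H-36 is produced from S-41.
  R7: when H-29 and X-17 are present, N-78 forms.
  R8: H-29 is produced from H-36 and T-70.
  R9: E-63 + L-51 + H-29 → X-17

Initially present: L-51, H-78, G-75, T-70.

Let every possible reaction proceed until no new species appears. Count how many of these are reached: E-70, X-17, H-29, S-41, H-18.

2

G-75 and H-78 present → E-70 forms (R3).
E-70 and L-51 present → H-36 forms (R1).
H-36 and T-70 present → H-29 forms (R8).
E-70: reached.
X-17 would need E-63, L-51, and H-29 (R9), but E-63 never forms.
H-29: reached.
S-41 would need N-78 (R5), but N-78 never forms.
No rule produces H-18, and it is not given.
Reached: E-70 and H-29 — 2 of the 5.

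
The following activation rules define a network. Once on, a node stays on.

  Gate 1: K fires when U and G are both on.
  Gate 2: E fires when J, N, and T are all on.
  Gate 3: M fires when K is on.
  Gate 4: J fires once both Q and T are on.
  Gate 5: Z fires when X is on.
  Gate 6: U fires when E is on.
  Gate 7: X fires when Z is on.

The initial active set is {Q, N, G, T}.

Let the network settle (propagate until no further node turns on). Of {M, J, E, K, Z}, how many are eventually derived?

Q and T are on, so J fires (Gate 4).
J, N, and T are on, so E fires (Gate 2).
E is on, so U fires (Gate 6).
U and G are on, so K fires (Gate 1).
Gate 3: K on → M on.
M: reached.
J: reached.
E: reached.
K: reached.
Z would need X (Gate 5), but X never turns on.
Reached: M, J, E, and K — 4 of the 5.

4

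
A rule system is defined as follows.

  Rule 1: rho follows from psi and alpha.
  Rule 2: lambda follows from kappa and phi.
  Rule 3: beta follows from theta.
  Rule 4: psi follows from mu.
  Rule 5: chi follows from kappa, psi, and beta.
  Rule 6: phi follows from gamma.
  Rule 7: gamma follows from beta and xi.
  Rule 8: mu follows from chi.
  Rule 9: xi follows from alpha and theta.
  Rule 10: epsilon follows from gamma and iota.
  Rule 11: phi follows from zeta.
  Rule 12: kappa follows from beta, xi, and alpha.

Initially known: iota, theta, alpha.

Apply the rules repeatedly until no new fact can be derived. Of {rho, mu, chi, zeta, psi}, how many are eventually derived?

rho would need psi and alpha (Rule 1), but psi is never established.
mu would need chi (Rule 8), but chi is never established.
chi would need kappa, psi, and beta (Rule 5), but psi is never established.
No rule produces zeta, and it is not given.
psi would need mu (Rule 4), but mu is never established.
None of the 5 are reached.

0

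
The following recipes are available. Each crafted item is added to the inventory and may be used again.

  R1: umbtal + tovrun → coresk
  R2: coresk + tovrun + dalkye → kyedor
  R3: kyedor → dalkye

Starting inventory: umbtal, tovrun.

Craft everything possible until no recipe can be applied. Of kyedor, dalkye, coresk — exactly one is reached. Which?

Using R1, umbtal and tovrun make coresk.
dalkye would need kyedor (R3), but kyedor is never obtained. kyedor would need coresk, tovrun, and dalkye (R2), but dalkye is never obtained.

coresk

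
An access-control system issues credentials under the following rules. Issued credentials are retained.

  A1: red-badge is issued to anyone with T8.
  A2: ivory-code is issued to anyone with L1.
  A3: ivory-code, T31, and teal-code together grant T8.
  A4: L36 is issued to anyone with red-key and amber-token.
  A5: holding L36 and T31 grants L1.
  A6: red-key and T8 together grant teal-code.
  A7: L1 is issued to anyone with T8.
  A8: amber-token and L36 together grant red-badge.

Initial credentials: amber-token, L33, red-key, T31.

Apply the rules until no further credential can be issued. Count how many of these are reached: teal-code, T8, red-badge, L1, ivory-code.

3

Holding red-key and amber-token grants L36 (A4).
Holding L36 and T31 grants L1 (A5).
Holding amber-token and L36 grants red-badge (A8).
Holding L1 grants ivory-code (A2).
teal-code would need red-key and T8 (A6), but T8 is never granted.
T8 would need ivory-code, T31, and teal-code (A3), but teal-code is never granted.
red-badge: reached.
L1: reached.
ivory-code: reached.
Reached: red-badge, L1, and ivory-code — 3 of the 5.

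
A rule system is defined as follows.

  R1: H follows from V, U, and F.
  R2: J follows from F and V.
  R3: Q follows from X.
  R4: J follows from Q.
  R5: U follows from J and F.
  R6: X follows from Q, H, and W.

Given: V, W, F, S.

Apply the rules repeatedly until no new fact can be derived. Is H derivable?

Yes

From F and V, R2 gives J.
J and F hold, so U follows (R5).
From V, U, and F, R1 gives H.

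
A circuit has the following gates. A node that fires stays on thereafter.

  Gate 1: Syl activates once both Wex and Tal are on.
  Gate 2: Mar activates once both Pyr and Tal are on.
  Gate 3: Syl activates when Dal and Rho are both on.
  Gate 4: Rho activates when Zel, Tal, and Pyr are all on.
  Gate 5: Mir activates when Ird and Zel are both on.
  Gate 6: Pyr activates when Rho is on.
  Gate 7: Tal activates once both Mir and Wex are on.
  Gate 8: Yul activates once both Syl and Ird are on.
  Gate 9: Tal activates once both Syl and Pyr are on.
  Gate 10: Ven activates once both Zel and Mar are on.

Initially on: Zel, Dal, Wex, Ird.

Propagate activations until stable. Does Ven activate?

No

Ven would need Zel and Mar (Gate 10), but Mar never turns on.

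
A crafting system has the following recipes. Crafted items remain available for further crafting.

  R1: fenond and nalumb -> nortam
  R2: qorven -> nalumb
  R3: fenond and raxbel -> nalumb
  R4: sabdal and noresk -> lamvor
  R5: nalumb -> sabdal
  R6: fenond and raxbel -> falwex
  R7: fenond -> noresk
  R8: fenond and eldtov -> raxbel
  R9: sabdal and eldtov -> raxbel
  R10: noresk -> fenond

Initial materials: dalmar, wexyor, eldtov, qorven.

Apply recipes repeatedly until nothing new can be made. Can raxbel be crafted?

qorven -> nalumb (R2).
nalumb -> sabdal (R5).
Using R9, sabdal and eldtov make raxbel.

Yes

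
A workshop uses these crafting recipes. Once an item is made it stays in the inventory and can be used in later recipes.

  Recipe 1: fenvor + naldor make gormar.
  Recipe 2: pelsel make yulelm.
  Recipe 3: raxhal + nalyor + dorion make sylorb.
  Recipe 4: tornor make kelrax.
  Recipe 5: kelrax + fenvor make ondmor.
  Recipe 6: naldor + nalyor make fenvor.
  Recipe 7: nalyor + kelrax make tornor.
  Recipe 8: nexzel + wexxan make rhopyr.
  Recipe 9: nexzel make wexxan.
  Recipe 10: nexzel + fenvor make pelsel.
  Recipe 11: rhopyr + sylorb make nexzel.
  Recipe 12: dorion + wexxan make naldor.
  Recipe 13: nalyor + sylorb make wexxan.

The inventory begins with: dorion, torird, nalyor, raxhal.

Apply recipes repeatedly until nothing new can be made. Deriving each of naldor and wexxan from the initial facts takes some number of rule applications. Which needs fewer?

wexxan: Using Recipe 3, raxhal, nalyor, and dorion make sylorb. nalyor + sylorb → wexxan (Recipe 13). [2 rule applications]
naldor: Using Recipe 3, raxhal, nalyor, and dorion make sylorb. Using Recipe 13, nalyor and sylorb make wexxan. Using Recipe 12, dorion and wexxan make naldor. [3 rule applications]
wexxan needs fewer.

wexxan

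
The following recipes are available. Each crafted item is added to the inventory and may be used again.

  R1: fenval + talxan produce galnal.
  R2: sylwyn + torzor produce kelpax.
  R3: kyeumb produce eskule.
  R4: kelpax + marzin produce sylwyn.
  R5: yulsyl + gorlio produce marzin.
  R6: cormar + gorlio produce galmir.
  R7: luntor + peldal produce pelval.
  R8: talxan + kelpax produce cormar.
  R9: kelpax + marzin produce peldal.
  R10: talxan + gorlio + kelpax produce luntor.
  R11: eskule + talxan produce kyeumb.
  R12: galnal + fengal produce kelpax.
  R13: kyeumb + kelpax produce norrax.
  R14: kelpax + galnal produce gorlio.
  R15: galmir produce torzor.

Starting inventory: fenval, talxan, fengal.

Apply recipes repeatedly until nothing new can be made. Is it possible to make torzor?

Yes

Using R1, fenval and talxan make galnal.
Using R12, galnal and fengal make kelpax.
talxan + kelpax → cormar (R8).
Using R14, kelpax and galnal make gorlio.
Using R6, cormar and gorlio make galmir.
galmir → torzor (R15).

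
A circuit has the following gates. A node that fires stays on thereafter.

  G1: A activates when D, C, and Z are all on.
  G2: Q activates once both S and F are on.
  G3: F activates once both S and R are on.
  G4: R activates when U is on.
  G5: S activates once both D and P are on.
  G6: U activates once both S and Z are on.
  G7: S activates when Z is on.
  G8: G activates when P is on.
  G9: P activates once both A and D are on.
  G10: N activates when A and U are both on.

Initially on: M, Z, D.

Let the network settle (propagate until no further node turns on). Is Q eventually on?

Z is on, so S activates (G7).
S and Z are on, so U activates (G6).
G4: U on → R on.
G3: S and R on → F on.
G2: S and F on → Q on.

Yes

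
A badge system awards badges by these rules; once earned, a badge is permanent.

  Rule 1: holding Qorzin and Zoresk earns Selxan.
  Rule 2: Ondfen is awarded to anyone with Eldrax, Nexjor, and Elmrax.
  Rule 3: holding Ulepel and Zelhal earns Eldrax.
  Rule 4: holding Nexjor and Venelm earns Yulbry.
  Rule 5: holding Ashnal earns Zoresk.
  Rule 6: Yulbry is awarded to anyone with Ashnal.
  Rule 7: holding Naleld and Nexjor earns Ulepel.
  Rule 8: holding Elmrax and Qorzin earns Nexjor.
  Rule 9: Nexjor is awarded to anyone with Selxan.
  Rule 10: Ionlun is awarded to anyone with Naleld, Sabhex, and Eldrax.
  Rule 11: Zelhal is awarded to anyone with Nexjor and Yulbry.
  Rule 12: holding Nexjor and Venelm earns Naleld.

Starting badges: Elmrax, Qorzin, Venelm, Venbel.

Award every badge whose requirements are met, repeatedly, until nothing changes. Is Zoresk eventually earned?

No

Zoresk would need Ashnal (Rule 5), but Ashnal is never earned.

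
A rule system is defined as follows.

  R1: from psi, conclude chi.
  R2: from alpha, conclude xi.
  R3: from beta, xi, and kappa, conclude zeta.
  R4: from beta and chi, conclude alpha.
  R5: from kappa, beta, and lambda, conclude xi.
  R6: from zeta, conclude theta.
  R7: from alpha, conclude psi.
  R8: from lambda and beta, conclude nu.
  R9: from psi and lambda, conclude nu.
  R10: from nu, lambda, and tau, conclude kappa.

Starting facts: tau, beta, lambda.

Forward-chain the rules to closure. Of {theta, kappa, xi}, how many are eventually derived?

From lambda and beta, R8 gives nu.
From nu, lambda, and tau, R10 gives kappa.
kappa, beta, and lambda hold, so xi follows (R5).
From beta, xi, and kappa, R3 gives zeta.
From zeta, R6 gives theta.
theta: reached.
kappa: reached.
xi: reached.
All 3 are reached.

3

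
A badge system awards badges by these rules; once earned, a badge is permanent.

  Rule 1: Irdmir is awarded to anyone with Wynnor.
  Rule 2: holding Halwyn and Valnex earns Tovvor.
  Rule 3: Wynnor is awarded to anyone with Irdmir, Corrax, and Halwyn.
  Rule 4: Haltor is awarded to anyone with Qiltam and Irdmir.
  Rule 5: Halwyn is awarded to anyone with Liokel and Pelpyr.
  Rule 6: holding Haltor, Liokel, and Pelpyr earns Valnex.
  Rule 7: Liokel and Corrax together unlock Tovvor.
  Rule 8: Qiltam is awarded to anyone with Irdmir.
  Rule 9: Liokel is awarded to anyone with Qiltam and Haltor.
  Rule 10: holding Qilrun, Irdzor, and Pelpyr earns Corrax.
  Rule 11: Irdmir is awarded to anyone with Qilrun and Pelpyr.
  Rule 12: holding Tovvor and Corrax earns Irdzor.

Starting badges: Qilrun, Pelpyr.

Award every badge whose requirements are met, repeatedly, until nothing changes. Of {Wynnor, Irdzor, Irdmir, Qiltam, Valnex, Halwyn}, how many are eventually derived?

With Qilrun and Pelpyr, Irdmir is earned (Rule 11).
With Irdmir, Qiltam is earned (Rule 8).
With Qiltam and Irdmir, Haltor is earned (Rule 4).
With Qiltam and Haltor, Liokel is earned (Rule 9).
With Haltor, Liokel, and Pelpyr, Valnex is earned (Rule 6).
With Liokel and Pelpyr, Halwyn is earned (Rule 5).
Wynnor would need Irdmir, Corrax, and Halwyn (Rule 3), but Corrax is never earned.
Irdzor would need Tovvor and Corrax (Rule 12), but Corrax is never earned.
Irdmir: reached.
Qiltam: reached.
Valnex: reached.
Halwyn: reached.
Reached: Irdmir, Qiltam, Valnex, and Halwyn — 4 of the 6.

4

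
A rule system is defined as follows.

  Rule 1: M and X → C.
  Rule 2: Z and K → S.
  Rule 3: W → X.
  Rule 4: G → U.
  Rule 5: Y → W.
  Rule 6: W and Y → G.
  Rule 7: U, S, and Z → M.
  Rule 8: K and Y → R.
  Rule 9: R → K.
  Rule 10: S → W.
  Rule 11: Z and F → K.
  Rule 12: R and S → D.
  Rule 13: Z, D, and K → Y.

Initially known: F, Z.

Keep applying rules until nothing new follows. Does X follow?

Yes

From Z and F, Rule 11 gives K.
Z and K hold, so S follows (Rule 2).
From S, Rule 10 gives W.
W holds, so X follows (Rule 3).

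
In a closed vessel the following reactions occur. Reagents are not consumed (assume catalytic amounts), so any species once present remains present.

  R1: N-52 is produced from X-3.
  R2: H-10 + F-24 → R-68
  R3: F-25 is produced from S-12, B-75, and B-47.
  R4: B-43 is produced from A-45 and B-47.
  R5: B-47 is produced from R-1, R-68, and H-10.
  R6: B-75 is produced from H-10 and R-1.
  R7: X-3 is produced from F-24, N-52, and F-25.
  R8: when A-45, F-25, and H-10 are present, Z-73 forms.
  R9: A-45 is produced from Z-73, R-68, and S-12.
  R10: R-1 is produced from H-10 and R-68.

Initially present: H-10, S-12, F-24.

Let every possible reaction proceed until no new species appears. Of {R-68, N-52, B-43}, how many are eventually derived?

1

H-10 and F-24 present → R-68 forms (R2).
R-68: reached.
N-52 would need X-3 (R1), but X-3 never forms.
B-43 would need A-45 and B-47 (R4), but A-45 never forms.
Reached: R-68 — 1 of the 3.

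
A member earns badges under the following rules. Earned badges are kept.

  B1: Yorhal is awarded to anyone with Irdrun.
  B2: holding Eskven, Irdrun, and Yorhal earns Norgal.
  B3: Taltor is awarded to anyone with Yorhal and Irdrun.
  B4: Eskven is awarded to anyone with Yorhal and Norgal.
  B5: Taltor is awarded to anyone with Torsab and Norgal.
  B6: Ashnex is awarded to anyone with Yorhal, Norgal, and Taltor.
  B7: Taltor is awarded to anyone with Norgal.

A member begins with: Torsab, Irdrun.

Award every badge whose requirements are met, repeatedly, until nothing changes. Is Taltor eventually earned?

Yes

With Irdrun, Yorhal is earned (B1).
With Yorhal and Irdrun, Taltor is earned (B3).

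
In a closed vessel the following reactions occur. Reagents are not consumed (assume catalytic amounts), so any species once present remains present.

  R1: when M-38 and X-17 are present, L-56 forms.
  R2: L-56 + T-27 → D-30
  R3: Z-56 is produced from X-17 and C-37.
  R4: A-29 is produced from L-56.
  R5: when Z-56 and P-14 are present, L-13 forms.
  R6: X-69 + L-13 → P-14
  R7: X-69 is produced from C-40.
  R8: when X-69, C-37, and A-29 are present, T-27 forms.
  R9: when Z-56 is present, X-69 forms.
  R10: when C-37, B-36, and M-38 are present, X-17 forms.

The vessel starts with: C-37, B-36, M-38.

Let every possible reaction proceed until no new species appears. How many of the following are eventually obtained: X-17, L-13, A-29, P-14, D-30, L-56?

C-37, B-36, and M-38 present → X-17 forms (R10).
M-38 and X-17 present → L-56 forms (R1).
X-17 and C-37 present → Z-56 forms (R3).
Z-56 present → X-69 forms (R9).
L-56 present → A-29 forms (R4).
X-69, C-37, and A-29 present → T-27 forms (R8).
L-56 and T-27 present → D-30 forms (R2).
X-17: reached.
L-13 would need Z-56 and P-14 (R5), but P-14 never forms.
A-29: reached.
P-14 would need X-69 and L-13 (R6), but L-13 never forms.
D-30: reached.
L-56: reached.
Reached: X-17, A-29, D-30, and L-56 — 4 of the 6.

4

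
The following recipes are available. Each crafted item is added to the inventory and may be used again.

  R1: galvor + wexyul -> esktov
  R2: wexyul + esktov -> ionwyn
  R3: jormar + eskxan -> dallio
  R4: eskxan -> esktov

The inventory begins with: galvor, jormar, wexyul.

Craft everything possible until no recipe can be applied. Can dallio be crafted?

dallio would need jormar and eskxan (R3), but eskxan is never obtained.

No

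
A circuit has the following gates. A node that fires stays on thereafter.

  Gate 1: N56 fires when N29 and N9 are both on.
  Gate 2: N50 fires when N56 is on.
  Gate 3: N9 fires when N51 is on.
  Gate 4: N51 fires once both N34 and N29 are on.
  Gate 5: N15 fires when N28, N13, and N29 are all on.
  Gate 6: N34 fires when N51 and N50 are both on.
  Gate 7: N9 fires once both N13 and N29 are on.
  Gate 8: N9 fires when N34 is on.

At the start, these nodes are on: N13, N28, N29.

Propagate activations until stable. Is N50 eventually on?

Yes

Gate 7: N13 and N29 on → N9 on.
Gate 1: N29 and N9 on → N56 on.
Gate 2: N56 on → N50 on.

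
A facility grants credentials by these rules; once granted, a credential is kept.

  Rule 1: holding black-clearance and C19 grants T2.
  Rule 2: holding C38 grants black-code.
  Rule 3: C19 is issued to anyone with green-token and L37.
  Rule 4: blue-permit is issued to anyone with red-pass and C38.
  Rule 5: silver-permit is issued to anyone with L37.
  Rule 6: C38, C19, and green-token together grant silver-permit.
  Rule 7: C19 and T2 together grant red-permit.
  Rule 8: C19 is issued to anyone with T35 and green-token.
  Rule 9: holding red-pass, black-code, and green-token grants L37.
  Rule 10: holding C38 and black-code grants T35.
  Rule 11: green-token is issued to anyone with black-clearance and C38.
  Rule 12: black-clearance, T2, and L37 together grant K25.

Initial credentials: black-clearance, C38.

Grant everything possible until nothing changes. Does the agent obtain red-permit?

Yes

Holding black-clearance and C38 grants green-token (Rule 11).
Holding C38 grants black-code (Rule 2).
Holding C38 and black-code grants T35 (Rule 10).
Holding T35 and green-token grants C19 (Rule 8).
Holding black-clearance and C19 grants T2 (Rule 1).
Holding C19 and T2 grants red-permit (Rule 7).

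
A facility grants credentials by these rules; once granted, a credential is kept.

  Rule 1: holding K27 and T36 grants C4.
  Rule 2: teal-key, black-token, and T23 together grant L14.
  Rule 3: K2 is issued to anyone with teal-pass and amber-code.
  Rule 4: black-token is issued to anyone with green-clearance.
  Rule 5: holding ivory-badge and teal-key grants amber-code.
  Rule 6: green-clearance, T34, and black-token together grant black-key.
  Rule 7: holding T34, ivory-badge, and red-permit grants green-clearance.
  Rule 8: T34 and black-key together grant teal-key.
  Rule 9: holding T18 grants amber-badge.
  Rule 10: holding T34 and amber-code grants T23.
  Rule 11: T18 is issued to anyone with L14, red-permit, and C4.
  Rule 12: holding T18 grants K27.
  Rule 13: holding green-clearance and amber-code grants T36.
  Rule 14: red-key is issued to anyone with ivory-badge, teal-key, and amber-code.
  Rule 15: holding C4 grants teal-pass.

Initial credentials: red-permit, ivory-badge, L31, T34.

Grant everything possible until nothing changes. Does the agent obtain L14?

Yes

Holding T34, ivory-badge, and red-permit grants green-clearance (Rule 7).
Holding green-clearance grants black-token (Rule 4).
Holding green-clearance, T34, and black-token grants black-key (Rule 6).
Holding T34 and black-key grants teal-key (Rule 8).
Holding ivory-badge and teal-key grants amber-code (Rule 5).
Holding T34 and amber-code grants T23 (Rule 10).
Holding teal-key, black-token, and T23 grants L14 (Rule 2).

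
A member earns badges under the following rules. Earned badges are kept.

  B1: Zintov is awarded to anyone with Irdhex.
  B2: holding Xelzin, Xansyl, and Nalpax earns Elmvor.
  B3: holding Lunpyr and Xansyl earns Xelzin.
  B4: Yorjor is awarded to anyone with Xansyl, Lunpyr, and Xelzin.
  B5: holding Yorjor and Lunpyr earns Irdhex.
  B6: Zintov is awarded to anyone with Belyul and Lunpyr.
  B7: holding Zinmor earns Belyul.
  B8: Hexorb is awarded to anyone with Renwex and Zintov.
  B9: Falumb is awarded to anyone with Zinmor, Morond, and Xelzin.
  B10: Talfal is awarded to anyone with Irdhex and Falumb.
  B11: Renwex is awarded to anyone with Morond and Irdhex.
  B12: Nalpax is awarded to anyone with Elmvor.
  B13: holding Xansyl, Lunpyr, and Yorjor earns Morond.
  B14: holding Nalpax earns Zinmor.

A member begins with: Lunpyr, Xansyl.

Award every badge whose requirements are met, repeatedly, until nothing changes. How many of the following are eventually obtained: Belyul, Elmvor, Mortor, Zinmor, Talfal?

0

Belyul would need Zinmor (B7), but Zinmor is never earned.
Elmvor would need Xelzin, Xansyl, and Nalpax (B2), but Nalpax is never earned.
No rule produces Mortor, and it is not given.
Zinmor would need Nalpax (B14), but Nalpax is never earned.
Talfal would need Irdhex and Falumb (B10), but Falumb is never earned.
None of the 5 are reached.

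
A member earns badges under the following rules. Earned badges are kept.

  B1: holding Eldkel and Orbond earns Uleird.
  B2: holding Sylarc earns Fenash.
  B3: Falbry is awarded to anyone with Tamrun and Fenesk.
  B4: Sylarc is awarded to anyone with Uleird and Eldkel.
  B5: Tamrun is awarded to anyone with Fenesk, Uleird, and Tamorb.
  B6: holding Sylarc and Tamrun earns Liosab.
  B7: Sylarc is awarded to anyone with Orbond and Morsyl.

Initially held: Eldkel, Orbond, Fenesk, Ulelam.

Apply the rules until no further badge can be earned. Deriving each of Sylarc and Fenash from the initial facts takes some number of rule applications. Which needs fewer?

Sylarc: With Eldkel and Orbond, Uleird is earned (B1). With Uleird and Eldkel, Sylarc is earned (B4). [2 rule applications]
Fenash: With Eldkel and Orbond, Uleird is earned (B1). With Uleird and Eldkel, Sylarc is earned (B4). With Sylarc, Fenash is earned (B2). [3 rule applications]
Sylarc needs fewer.

Sylarc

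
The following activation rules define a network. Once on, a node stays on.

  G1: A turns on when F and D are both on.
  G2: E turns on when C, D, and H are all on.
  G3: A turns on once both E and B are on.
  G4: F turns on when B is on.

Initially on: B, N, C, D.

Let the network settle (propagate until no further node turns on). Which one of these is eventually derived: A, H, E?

B is on, so F turns on (G4).
F and D are on, so A turns on (G1).
E would need C, D, and H (G2), but H never turns on. No rule produces H, and it is not given.

A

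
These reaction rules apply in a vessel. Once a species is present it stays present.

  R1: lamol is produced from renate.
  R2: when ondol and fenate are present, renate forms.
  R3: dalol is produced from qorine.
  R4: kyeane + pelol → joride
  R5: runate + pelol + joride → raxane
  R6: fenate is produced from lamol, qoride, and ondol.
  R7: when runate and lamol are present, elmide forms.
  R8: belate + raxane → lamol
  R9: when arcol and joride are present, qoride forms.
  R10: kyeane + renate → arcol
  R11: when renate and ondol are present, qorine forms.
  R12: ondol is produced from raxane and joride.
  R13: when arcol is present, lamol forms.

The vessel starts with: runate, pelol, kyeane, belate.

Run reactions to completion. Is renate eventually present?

No

renate would need ondol and fenate (R2), but fenate never forms.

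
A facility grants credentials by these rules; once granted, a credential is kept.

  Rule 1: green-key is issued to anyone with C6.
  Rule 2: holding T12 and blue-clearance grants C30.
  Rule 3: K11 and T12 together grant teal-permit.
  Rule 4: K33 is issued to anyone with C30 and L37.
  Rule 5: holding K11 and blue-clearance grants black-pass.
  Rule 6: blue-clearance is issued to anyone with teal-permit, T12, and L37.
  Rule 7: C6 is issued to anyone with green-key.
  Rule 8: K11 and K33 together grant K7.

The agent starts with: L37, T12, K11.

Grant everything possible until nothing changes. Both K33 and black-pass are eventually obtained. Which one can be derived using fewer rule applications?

black-pass

black-pass: Holding K11 and T12 grants teal-permit (Rule 3). Holding teal-permit, T12, and L37 grants blue-clearance (Rule 6). Holding K11 and blue-clearance grants black-pass (Rule 5). [3 rule applications]
K33: Holding K11 and T12 grants teal-permit (Rule 3). Holding teal-permit, T12, and L37 grants blue-clearance (Rule 6). Holding T12 and blue-clearance grants C30 (Rule 2). Holding C30 and L37 grants K33 (Rule 4). [4 rule applications]
black-pass needs fewer.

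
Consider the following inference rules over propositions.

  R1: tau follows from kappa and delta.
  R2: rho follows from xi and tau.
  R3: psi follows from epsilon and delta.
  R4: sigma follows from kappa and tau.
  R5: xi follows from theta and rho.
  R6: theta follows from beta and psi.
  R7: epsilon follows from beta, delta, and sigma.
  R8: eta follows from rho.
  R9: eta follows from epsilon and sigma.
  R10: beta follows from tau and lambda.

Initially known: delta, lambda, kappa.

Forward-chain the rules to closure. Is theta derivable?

From kappa and delta, R1 gives tau.
From kappa and tau, R4 gives sigma.
tau and lambda hold, so beta follows (R10).
beta, delta, and sigma hold, so epsilon follows (R7).
From epsilon and delta, R3 gives psi.
From beta and psi, R6 gives theta.

Yes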